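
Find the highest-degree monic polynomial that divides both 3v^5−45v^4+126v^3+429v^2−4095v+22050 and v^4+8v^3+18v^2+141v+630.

Apply the Euclidean algorithm:
  3v^5−45v^4+126v^3+429v^2−4095v+22050 = (3v−69)(v^4+8v^3+18v^2+141v+630) + (624v^3+1248v^2+3744v+65520)
  v^4+8v^3+18v^2+141v+630 = ((1/624)v+1/104)(624v^3+1248v^2+3744v+65520) + (0)
Last nonzero remainder: 624v^3+1248v^2+3744v+65520. Dividing through by 624 gives the monic gcd v^3+2v^2+6v+105.

v^3+2v^2+6v+105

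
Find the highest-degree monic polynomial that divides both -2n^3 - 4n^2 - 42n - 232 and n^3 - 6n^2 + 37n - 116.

n^2 - 2n + 29

By polynomial division,
  -2n^3 - 4n^2 - 42n - 232 = (-2)(n^3 - 6n^2 + 37n - 116) + (-16n^2 + 32n - 464)
  n^3 - 6n^2 + 37n - 116 = (-(1/16)n + 1/4)(-16n^2 + 32n - 464) + (0)
Last nonzero remainder: -16n^2 + 32n - 464. Dividing through by -16 gives the monic gcd n^2 - 2n + 29.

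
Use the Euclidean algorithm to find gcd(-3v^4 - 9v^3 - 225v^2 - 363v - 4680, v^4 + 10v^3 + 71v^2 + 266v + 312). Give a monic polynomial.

By polynomial division,
  -3v^4 - 9v^3 - 225v^2 - 363v - 4680 = (-3)(v^4 + 10v^3 + 71v^2 + 266v + 312) + (21v^3 - 12v^2 + 435v - 3744)
  v^4 + 10v^3 + 71v^2 + 266v + 312 = ((1/21)v + 74/147)(21v^3 - 12v^2 + 435v - 3744) + ((2760/49)v^2 + (11040/49)v + 107640/49)
  21v^3 - 12v^2 + 435v - 3744 = ((343/920)v - 196/115)((2760/49)v^2 + (11040/49)v + 107640/49) + (0)
Last nonzero remainder: (2760/49)v^2 + (11040/49)v + 107640/49. Dividing through by 2760/49 gives the monic gcd v^2 + 4v + 39.

v^2 + 4v + 39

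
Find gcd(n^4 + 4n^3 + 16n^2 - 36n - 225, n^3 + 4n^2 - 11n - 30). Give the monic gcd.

n - 3

Euclidean algorithm in ℚ[n]:
  n^4 + 4n^3 + 16n^2 - 36n - 225 = (n)(n^3 + 4n^2 - 11n - 30) + (27n^2 - 6n - 225)
  n^3 + 4n^2 - 11n - 30 = ((1/27)n + 38/243)(27n^2 - 6n - 225) + (-(140/81)n + 140/27)
  27n^2 - 6n - 225 = (-(2187/140)n - 1215/28)(-(140/81)n + 140/27) + (0)
Last nonzero remainder: -(140/81)n + 140/27. Dividing through by -140/81 gives the monic gcd n - 3.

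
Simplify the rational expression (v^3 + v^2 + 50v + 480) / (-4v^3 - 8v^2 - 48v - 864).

(-v^2 + 5v - 80)/(4v^2 - 16v + 144)

By polynomial division,
  v^3 + v^2 + 50v + 480 = (-1/4)(-4v^3 - 8v^2 - 48v - 864) + (-v^2 + 38v + 264)
  -4v^3 - 8v^2 - 48v - 864 = (4v + 160)(-v^2 + 38v + 264) + (-7184v - 43104)
  -v^2 + 38v + 264 = ((1/7184)v - 11/1796)(-7184v - 43104) + (0)
Last nonzero remainder: -7184v - 43104. Dividing through by -7184 gives the monic gcd v + 6.
Cancel v + 6 from numerator and denominator to get the reduced form.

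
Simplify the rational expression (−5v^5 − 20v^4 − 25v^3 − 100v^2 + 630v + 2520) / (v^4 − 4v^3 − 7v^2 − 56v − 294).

(−5v^2 − 5v + 60)/(v − 7)

Repeated division with remainder:
  −5v^5 − 20v^4 − 25v^3 − 100v^2 + 630v + 2520 = (−5v − 40)(v^4 − 4v^3 − 7v^2 − 56v − 294) + (−220v^3 − 660v^2 − 3080v − 9240)
  v^4 − 4v^3 − 7v^2 − 56v − 294 = (−(1/220)v + 7/220)(−220v^3 − 660v^2 − 3080v − 9240) + (0)
Last nonzero remainder: −220v^3 − 660v^2 − 3080v − 9240. Dividing through by −220 gives the monic gcd v^3 + 3v^2 + 14v + 42.
Cancel v^3 + 3v^2 + 14v + 42 from numerator and denominator to get the reduced form.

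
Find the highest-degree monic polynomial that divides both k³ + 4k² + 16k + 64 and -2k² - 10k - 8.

k + 4

Euclidean algorithm in ℚ[k]:
  k³ + 4k² + 16k + 64 = (-(1/2)k + 1/2)(-2k² - 10k - 8) + (17k + 68)
  -2k² - 10k - 8 = (-(2/17)k - 2/17)(17k + 68) + (0)
Last nonzero remainder: 17k + 68. Dividing through by 17 gives the monic gcd k + 4.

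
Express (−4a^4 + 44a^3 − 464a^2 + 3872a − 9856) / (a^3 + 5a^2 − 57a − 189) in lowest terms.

By polynomial division,
  −4a^4 + 44a^3 − 464a^2 + 3872a − 9856 = (−4a + 64)(a^3 + 5a^2 − 57a − 189) + (−1012a^2 + 6764a + 2240)
  a^3 + 5a^2 − 57a − 189 = (−(1/1012)a − 739/64009)(−1012a^2 + 6764a + 2240) + ((1491763/64009)a − 10442341/64009)
  −1012a^2 + 6764a + 2240 = (−(64777108/1491763)a − 20482880/1491763)((1491763/64009)a − 10442341/64009) + (0)
Last nonzero remainder: (1491763/64009)a − 10442341/64009. Dividing through by 1491763/64009 gives the monic gcd a − 7.
Cancel a − 7 from numerator and denominator to get the reduced form.

(−4a^3 + 16a^2 − 352a + 1408)/(a^2 + 12a + 27)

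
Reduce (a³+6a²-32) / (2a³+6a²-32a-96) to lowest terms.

(a²+2a-8)/(2a²-2a-24)

Repeated division with remainder:
  a³+6a²-32 = (1/2)(2a³+6a²-32a-96) + (3a²+16a+16)
  2a³+6a²-32a-96 = ((2/3)a-14/9)(3a²+16a+16) + (-(160/9)a-640/9)
  3a²+16a+16 = (-(27/160)a-9/40)(-(160/9)a-640/9) + (0)
Last nonzero remainder: -(160/9)a-640/9. Dividing through by -160/9 gives the monic gcd a+4.
Cancel a+4 from numerator and denominator to get the reduced form.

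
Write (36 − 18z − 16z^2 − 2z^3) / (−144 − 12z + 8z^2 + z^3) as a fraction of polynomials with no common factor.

By polynomial division,
  −2z^3 − 16z^2 − 18z + 36 = (−2)(z^3 + 8z^2 − 12z − 144) + (−42z − 252)
  z^3 + 8z^2 − 12z − 144 = (−(1/42)z^2 − (1/21)z + 4/7)(−42z − 252) + (0)
Last nonzero remainder: −42z − 252. Dividing through by −42 gives the monic gcd z + 6.
Cancel z + 6 from numerator and denominator to get the reduced form.

(6 − 4z − 2z^2)/(−24 + 2z + z^2)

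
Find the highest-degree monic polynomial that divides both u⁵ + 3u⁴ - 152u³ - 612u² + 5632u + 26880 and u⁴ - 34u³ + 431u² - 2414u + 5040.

u² - 18u + 80

Euclidean algorithm in ℚ[u]:
  u⁵ + 3u⁴ - 152u³ - 612u² + 5632u + 26880 = (u + 37)(u⁴ - 34u³ + 431u² - 2414u + 5040) + (675u³ - 14145u² + 89910u - 159600)
  u⁴ - 34u³ + 431u² - 2414u + 5040 = ((1/675)u - 587/30375)(675u³ - 14145u² + 89910u - 159600) + ((49504/2025)u² - (99008/225)u + 792064/405)
  675u³ - 14145u² + 89910u - 159600 = ((1366875/49504)u - 577125/7072)((49504/2025)u² - (99008/225)u + 792064/405) + (0)
Last nonzero remainder: (49504/2025)u² - (99008/225)u + 792064/405. Dividing through by 49504/2025 gives the monic gcd u² - 18u + 80.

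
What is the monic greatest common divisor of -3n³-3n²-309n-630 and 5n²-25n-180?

By polynomial division,
  -3n³-3n²-309n-630 = (-(3/5)n-18/5)(5n²-25n-180) + (-507n-1278)
  5n²-25n-180 = (-(5/507)n+6355/85683)(-507n-1278) + (-2433750/28561)
  -507n-1278 = ((4826809/811250)n+6083493/405625)(-2433750/28561) + (0)
The last nonzero remainder is the constant -2433750/28561, so the polynomials are coprime and gcd = 1.

1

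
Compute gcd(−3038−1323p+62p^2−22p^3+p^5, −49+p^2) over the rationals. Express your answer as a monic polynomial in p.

Euclidean algorithm in ℚ[p]:
  p^5−22p^3+62p^2−1323p−3038 = (p^3+27p+62)(p^2−49) + (0)
The last nonzero remainder p^2−49 is already monic.

−49+p^2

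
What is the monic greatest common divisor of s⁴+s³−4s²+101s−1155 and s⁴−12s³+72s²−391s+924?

By polynomial division,
  s⁴+s³−4s²+101s−1155 = (s⁴−12s³+72s²−391s+924) + (13s³−76s²+492s−2079)
  s⁴−12s³+72s²−391s+924 = ((1/13)s−80/169)(13s³−76s²+492s−2079) + (−(308/169)s²+(308/169)s−10164/169)
  13s³−76s²+492s−2079 = (−(2197/308)s+1521/44)(−(308/169)s²+(308/169)s−10164/169) + (0)
Last nonzero remainder: −(308/169)s²+(308/169)s−10164/169. Dividing through by −308/169 gives the monic gcd s²−s+33.

s²−s+33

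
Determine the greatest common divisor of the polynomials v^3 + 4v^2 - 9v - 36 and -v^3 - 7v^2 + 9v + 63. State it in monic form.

Apply the Euclidean algorithm:
  v^3 + 4v^2 - 9v - 36 = (-1)(-v^3 - 7v^2 + 9v + 63) + (-3v^2 + 27)
  -v^3 - 7v^2 + 9v + 63 = ((1/3)v + 7/3)(-3v^2 + 27) + (0)
Last nonzero remainder: -3v^2 + 27. Dividing through by -3 gives the monic gcd v^2 - 9.

v^2 - 9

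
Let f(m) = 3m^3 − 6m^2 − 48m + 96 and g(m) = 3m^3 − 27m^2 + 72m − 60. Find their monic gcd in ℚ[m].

Apply the Euclidean algorithm:
  3m^3 − 6m^2 − 48m + 96 = (3m^3 − 27m^2 + 72m − 60) + (21m^2 − 120m + 156)
  3m^3 − 27m^2 + 72m − 60 = ((1/7)m − 23/49)(21m^2 − 120m + 156) + (−(324/49)m + 648/49)
  21m^2 − 120m + 156 = (−(343/108)m + 637/54)(−(324/49)m + 648/49) + (0)
Last nonzero remainder: −(324/49)m + 648/49. Dividing through by −324/49 gives the monic gcd m − 2.

m − 2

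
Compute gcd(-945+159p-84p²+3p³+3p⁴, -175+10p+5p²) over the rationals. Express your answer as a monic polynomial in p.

Repeated division with remainder:
  3p⁴+3p³-84p²+159p-945 = ((3/5)p²-(3/5)p+27/5)(5p²+10p-175) + (0)
Last nonzero remainder: 5p²+10p-175. Dividing through by 5 gives the monic gcd p²+2p-35.

-35+2p+p²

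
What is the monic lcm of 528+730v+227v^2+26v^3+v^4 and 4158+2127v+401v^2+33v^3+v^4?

33264+54438v+26509v^2+6000v^3+706v^4+42v^5+v^6

Repeated division with remainder:
  v^4+26v^3+227v^2+730v+528 = (v^4+33v^3+401v^2+2127v+4158) + (-7v^3-174v^2-1397v-3630)
  v^4+33v^3+401v^2+2127v+4158 = (-(1/7)v-57/49)(-7v^3-174v^2-1397v-3630) + (-(48/49)v^2-(816/49)v-3168/49)
  -7v^3-174v^2-1397v-3630 = ((343/48)v+2695/48)(-(48/49)v^2-(816/49)v-3168/49) + (0)
Last nonzero remainder: -(48/49)v^2-(816/49)v-3168/49. Dividing through by -48/49 gives the monic gcd v^2+17v+66.
Then lcm(f, g) = f·g / gcd(f, g); expanding and making the result monic gives the answer.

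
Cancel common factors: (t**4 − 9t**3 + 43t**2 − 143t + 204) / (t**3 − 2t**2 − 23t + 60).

(t**2 − 2t + 17)/(t + 5)

Euclidean algorithm in ℚ[t]:
  t**4 − 9t**3 + 43t**2 − 143t + 204 = (t − 7)(t**3 − 2t**2 − 23t + 60) + (52t**2 − 364t + 624)
  t**3 − 2t**2 − 23t + 60 = ((1/52)t + 5/52)(52t**2 − 364t + 624) + (0)
Last nonzero remainder: 52t**2 − 364t + 624. Dividing through by 52 gives the monic gcd t**2 − 7t + 12.
Cancel t**2 − 7t + 12 from numerator and denominator to get the reduced form.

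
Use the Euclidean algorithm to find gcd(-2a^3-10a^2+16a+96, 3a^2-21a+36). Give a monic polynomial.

Apply the Euclidean algorithm:
  -2a^3-10a^2+16a+96 = (-(2/3)a-8)(3a^2-21a+36) + (-128a+384)
  3a^2-21a+36 = (-(3/128)a+3/32)(-128a+384) + (0)
Last nonzero remainder: -128a+384. Dividing through by -128 gives the monic gcd a-3.

a-3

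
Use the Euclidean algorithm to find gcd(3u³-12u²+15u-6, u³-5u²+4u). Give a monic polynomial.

Apply the Euclidean algorithm:
  3u³-12u²+15u-6 = (3)(u³-5u²+4u) + (3u²+3u-6)
  u³-5u²+4u = ((1/3)u-2)(3u²+3u-6) + (12u-12)
  3u²+3u-6 = ((1/4)u+1/2)(12u-12) + (0)
Last nonzero remainder: 12u-12. Dividing through by 12 gives the monic gcd u-1.

u-1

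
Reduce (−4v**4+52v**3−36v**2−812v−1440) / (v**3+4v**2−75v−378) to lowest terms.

(−4v**3+16v**2+108v+160)/(v**2+13v+42)

Repeated division with remainder:
  −4v**4+52v**3−36v**2−812v−1440 = (−4v+68)(v**3+4v**2−75v−378) + (−608v**2+2776v+24264)
  v**3+4v**2−75v−378 = (−(1/608)v−651/46208)(−608v**2+2776v+24264) + ((23205/5776)v−208845/5776)
  −608v**2+2776v+24264 = (−(3511808/23205)v−15572096/23205)((23205/5776)v−208845/5776) + (0)
Last nonzero remainder: (23205/5776)v−208845/5776. Dividing through by 23205/5776 gives the monic gcd v−9.
Cancel v−9 from numerator and denominator to get the reduced form.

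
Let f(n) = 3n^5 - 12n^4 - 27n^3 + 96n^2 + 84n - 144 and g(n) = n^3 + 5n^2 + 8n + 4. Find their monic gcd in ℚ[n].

n^2 + 4n + 4

Apply the Euclidean algorithm:
  3n^5 - 12n^4 - 27n^3 + 96n^2 + 84n - 144 = (3n^2 - 27n + 84)(n^3 + 5n^2 + 8n + 4) + (-120n^2 - 480n - 480)
  n^3 + 5n^2 + 8n + 4 = (-(1/120)n - 1/120)(-120n^2 - 480n - 480) + (0)
Last nonzero remainder: -120n^2 - 480n - 480. Dividing through by -120 gives the monic gcd n^2 + 4n + 4.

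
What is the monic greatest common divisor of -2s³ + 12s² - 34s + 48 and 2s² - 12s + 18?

s - 3

Apply the Euclidean algorithm:
  -2s³ + 12s² - 34s + 48 = (-s)(2s² - 12s + 18) + (-16s + 48)
  2s² - 12s + 18 = (-(1/8)s + 3/8)(-16s + 48) + (0)
Last nonzero remainder: -16s + 48. Dividing through by -16 gives the monic gcd s - 3.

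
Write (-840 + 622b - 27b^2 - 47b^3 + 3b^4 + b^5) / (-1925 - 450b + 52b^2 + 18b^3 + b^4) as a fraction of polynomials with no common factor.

(-24 + 26b - 9b^2 + b^3)/(-55 + 6b + b^2)

Repeated division with remainder:
  b^5 + 3b^4 - 47b^3 - 27b^2 + 622b - 840 = (b - 15)(b^4 + 18b^3 + 52b^2 - 450b - 1925) + (171b^3 + 1203b^2 - 4203b - 29715)
  b^4 + 18b^3 + 52b^2 - 450b - 1925 = ((1/171)b + 625/9747)(171b^3 + 1203b^2 - 4203b - 29715) + (-(1820/3249)b^2 - (7280/1083)b - 63700/3249)
  171b^3 + 1203b^2 - 4203b - 29715 = (-(555579/1820)b + 2758401/1820)(-(1820/3249)b^2 - (7280/1083)b - 63700/3249) + (0)
Last nonzero remainder: -(1820/3249)b^2 - (7280/1083)b - 63700/3249. Dividing through by -1820/3249 gives the monic gcd b^2 + 12b + 35.
Cancel b^2 + 12b + 35 from numerator and denominator to get the reduced form.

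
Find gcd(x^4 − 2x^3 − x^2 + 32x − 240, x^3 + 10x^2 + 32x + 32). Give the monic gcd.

Repeated division with remainder:
  x^4 − 2x^3 − x^2 + 32x − 240 = (x − 12)(x^3 + 10x^2 + 32x + 32) + (87x^2 + 384x + 144)
  x^3 + 10x^2 + 32x + 32 = ((1/87)x + 54/841)(87x^2 + 384x + 144) + ((4784/841)x + 19136/841)
  87x^2 + 384x + 144 = ((73167/4784)x + 7569/1196)((4784/841)x + 19136/841) + (0)
Last nonzero remainder: (4784/841)x + 19136/841. Dividing through by 4784/841 gives the monic gcd x + 4.

x + 4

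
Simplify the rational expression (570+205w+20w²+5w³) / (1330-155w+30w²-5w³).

(-3-w)/(-7+w)

Euclidean algorithm in ℚ[w]:
  5w³+20w²+205w+570 = (-1)(-5w³+30w²-155w+1330) + (50w²+50w+1900)
  -5w³+30w²-155w+1330 = (-(1/10)w+7/10)(50w²+50w+1900) + (0)
Last nonzero remainder: 50w²+50w+1900. Dividing through by 50 gives the monic gcd w²+w+38.
Cancel w²+w+38 from numerator and denominator to get the reduced form.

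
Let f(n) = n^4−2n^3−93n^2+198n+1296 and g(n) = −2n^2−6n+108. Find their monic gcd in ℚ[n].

Euclidean algorithm in ℚ[n]:
  n^4−2n^3−93n^2+198n+1296 = (−(1/2)n^2+(5/2)n+12)(−2n^2−6n+108) + (0)
Last nonzero remainder: −2n^2−6n+108. Dividing through by −2 gives the monic gcd n^2+3n−54.

n^2+3n−54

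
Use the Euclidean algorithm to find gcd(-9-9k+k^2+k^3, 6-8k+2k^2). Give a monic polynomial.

-3+k

Euclidean algorithm in ℚ[k]:
  k^3+k^2-9k-9 = ((1/2)k+5/2)(2k^2-8k+6) + (8k-24)
  2k^2-8k+6 = ((1/4)k-1/4)(8k-24) + (0)
Last nonzero remainder: 8k-24. Dividing through by 8 gives the monic gcd k-3.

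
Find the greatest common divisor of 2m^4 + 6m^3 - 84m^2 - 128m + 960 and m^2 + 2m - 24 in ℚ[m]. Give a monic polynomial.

m^2 + 2m - 24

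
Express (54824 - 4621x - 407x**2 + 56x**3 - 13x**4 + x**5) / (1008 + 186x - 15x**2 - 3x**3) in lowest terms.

(979 - 100x + 12x**2 - x**3)/(18 + 3x)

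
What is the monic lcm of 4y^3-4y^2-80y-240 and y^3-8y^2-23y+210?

y^5-3y^4-53y^3+15y^2+820y+2100

Repeated division with remainder:
  4y^3-4y^2-80y-240 = (4)(y^3-8y^2-23y+210) + (28y^2+12y-1080)
  y^3-8y^2-23y+210 = ((1/28)y-59/196)(28y^2+12y-1080) + ((940/49)y-5640/49)
  28y^2+12y-1080 = ((343/235)y+441/47)((940/49)y-5640/49) + (0)
Last nonzero remainder: (940/49)y-5640/49. Dividing through by 940/49 gives the monic gcd y-6.
Then lcm(f, g) = f·g / gcd(f, g); expanding and making the result monic gives the answer.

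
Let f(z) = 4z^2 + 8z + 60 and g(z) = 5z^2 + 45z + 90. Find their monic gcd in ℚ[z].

1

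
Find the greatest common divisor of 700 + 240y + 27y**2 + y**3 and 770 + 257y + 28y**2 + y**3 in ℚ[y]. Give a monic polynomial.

70 + 17y + y**2

Apply the Euclidean algorithm:
  y**3 + 27y**2 + 240y + 700 = (y**3 + 28y**2 + 257y + 770) + (-y**2 - 17y - 70)
  y**3 + 28y**2 + 257y + 770 = (-y - 11)(-y**2 - 17y - 70) + (0)
Last nonzero remainder: -y**2 - 17y - 70. Dividing through by -1 gives the monic gcd y**2 + 17y + 70.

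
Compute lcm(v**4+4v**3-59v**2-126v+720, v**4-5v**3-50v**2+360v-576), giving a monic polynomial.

Euclidean algorithm in ℚ[v]:
  v**4+4v**3-59v**2-126v+720 = (v**4-5v**3-50v**2+360v-576) + (9v**3-9v**2-486v+1296)
  v**4-5v**3-50v**2+360v-576 = ((1/9)v-4/9)(9v**3-9v**2-486v+1296) + (0)
Last nonzero remainder: 9v**3-9v**2-486v+1296. Dividing through by 9 gives the monic gcd v**3-v**2-54v+144.
Then lcm(f, g) = f·g / gcd(f, g); expanding and making the result monic gives the answer.

v**5-75v**3+110v**2+1224v-2880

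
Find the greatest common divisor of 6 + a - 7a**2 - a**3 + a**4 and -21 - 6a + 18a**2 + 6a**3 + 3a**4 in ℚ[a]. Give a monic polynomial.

Apply the Euclidean algorithm:
  a**4 - a**3 - 7a**2 + a + 6 = (1/3)(3a**4 + 6a**3 + 18a**2 - 6a - 21) + (-3a**3 - 13a**2 + 3a + 13)
  3a**4 + 6a**3 + 18a**2 - 6a - 21 = (-a + 7/3)(-3a**3 - 13a**2 + 3a + 13) + ((154/3)a**2 - 154/3)
  -3a**3 - 13a**2 + 3a + 13 = (-(9/154)a - 39/154)((154/3)a**2 - 154/3) + (0)
Last nonzero remainder: (154/3)a**2 - 154/3. Dividing through by 154/3 gives the monic gcd a**2 - 1.

-1 + a**2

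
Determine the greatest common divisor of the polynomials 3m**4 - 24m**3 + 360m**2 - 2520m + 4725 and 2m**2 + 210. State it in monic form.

m**2 + 105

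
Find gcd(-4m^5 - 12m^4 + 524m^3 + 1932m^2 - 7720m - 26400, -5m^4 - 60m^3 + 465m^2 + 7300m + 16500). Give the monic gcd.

m^3 + 2m^2 - 113m - 330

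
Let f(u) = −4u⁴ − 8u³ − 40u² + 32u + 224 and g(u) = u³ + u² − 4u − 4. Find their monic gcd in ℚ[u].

u² − 4

Euclidean algorithm in ℚ[u]:
  −4u⁴ − 8u³ − 40u² + 32u + 224 = (−4u − 4)(u³ + u² − 4u − 4) + (−52u² + 208)
  u³ + u² − 4u − 4 = (−(1/52)u − 1/52)(−52u² + 208) + (0)
Last nonzero remainder: −52u² + 208. Dividing through by −52 gives the monic gcd u² − 4.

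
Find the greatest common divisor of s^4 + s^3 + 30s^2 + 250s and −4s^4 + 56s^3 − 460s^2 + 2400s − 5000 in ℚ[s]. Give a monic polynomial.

Repeated division with remainder:
  s^4 + s^3 + 30s^2 + 250s = (−1/4)(−4s^4 + 56s^3 − 460s^2 + 2400s − 5000) + (15s^3 − 85s^2 + 850s − 1250)
  −4s^4 + 56s^3 − 460s^2 + 2400s − 5000 = (−(4/15)s + 20/9)(15s^3 − 85s^2 + 850s − 1250) + (−(400/9)s^2 + (1600/9)s − 20000/9)
  15s^3 − 85s^2 + 850s − 1250 = (−(27/80)s + 9/16)(−(400/9)s^2 + (1600/9)s − 20000/9) + (0)
Last nonzero remainder: −(400/9)s^2 + (1600/9)s − 20000/9. Dividing through by −400/9 gives the monic gcd s^2 − 4s + 50.

s^2 − 4s + 50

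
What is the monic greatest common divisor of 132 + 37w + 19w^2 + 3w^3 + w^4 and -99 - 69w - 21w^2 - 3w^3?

11 + 4w + w^2

By polynomial division,
  w^4 + 3w^3 + 19w^2 + 37w + 132 = (-(1/3)w + 4/3)(-3w^3 - 21w^2 - 69w - 99) + (24w^2 + 96w + 264)
  -3w^3 - 21w^2 - 69w - 99 = (-(1/8)w - 3/8)(24w^2 + 96w + 264) + (0)
Last nonzero remainder: 24w^2 + 96w + 264. Dividing through by 24 gives the monic gcd w^2 + 4w + 11.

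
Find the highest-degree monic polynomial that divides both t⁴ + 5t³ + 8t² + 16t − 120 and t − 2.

t − 2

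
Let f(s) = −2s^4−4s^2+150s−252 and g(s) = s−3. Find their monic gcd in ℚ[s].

Apply the Euclidean algorithm:
  −2s^4−4s^2+150s−252 = (−2s^3−6s^2−22s+84)(s−3) + (0)
The last nonzero remainder s−3 is already monic.

s−3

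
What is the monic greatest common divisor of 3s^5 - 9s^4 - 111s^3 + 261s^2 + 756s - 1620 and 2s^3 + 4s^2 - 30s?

s^2 + 2s - 15

Euclidean algorithm in ℚ[s]:
  3s^5 - 9s^4 - 111s^3 + 261s^2 + 756s - 1620 = ((3/2)s^2 - (15/2)s - 18)(2s^3 + 4s^2 - 30s) + (108s^2 + 216s - 1620)
  2s^3 + 4s^2 - 30s = ((1/54)s)(108s^2 + 216s - 1620) + (0)
Last nonzero remainder: 108s^2 + 216s - 1620. Dividing through by 108 gives the monic gcd s^2 + 2s - 15.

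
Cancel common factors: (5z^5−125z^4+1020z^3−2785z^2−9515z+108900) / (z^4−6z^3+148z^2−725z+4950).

Repeated division with remainder:
  5z^5−125z^4+1020z^3−2785z^2−9515z+108900 = (5z−95)(z^4−6z^3+148z^2−725z+4950) + (−290z^3+14900z^2−103140z+579150)
  z^4−6z^3+148z^2−725z+4950 = (−(1/290)z−658/4205)(−290z^3+14900z^2−103140z+579150) + ((1786202/841)z^2−(12503414/841)z+80379090/841)
  −290z^3+14900z^2−103140z+579150 = (−(121945/893101)z+491985/81191)((1786202/841)z^2−(12503414/841)z+80379090/841) + (0)
Last nonzero remainder: (1786202/841)z^2−(12503414/841)z+80379090/841. Dividing through by 1786202/841 gives the monic gcd z^2−7z+45.
Cancel z^2−7z+45 from numerator and denominator to get the reduced form.

(5z^3−90z^2+165z+2420)/(z^2+z+110)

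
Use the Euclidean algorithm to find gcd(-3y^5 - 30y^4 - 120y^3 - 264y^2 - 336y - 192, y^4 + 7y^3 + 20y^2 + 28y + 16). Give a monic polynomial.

Apply the Euclidean algorithm:
  -3y^5 - 30y^4 - 120y^3 - 264y^2 - 336y - 192 = (-3y - 9)(y^4 + 7y^3 + 20y^2 + 28y + 16) + (3y^3 - 36y - 48)
  y^4 + 7y^3 + 20y^2 + 28y + 16 = ((1/3)y + 7/3)(3y^3 - 36y - 48) + (32y^2 + 128y + 128)
  3y^3 - 36y - 48 = ((3/32)y - 3/8)(32y^2 + 128y + 128) + (0)
Last nonzero remainder: 32y^2 + 128y + 128. Dividing through by 32 gives the monic gcd y^2 + 4y + 4.

y^2 + 4y + 4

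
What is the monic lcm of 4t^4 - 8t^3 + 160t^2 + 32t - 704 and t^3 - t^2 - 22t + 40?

t^6 - t^5 + 18t^4 + 88t^3 - 968t^2 - 336t + 3520

By polynomial division,
  4t^4 - 8t^3 + 160t^2 + 32t - 704 = (4t - 4)(t^3 - t^2 - 22t + 40) + (244t^2 - 216t - 544)
  t^3 - t^2 - 22t + 40 = ((1/244)t - 7/14884)(244t^2 - 216t - 544) + (-(73944/3721)t + 147888/3721)
  244t^2 - 216t - 544 = (-(226981/18486)t - 126514/9243)(-(73944/3721)t + 147888/3721) + (0)
Last nonzero remainder: -(73944/3721)t + 147888/3721. Dividing through by -73944/3721 gives the monic gcd t - 2.
Then lcm(f, g) = f·g / gcd(f, g); expanding and making the result monic gives the answer.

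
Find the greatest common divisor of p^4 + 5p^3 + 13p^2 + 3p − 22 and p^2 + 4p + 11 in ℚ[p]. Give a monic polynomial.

Repeated division with remainder:
  p^4 + 5p^3 + 13p^2 + 3p − 22 = (p^2 + p − 2)(p^2 + 4p + 11) + (0)
The last nonzero remainder p^2 + 4p + 11 is already monic.

p^2 + 4p + 11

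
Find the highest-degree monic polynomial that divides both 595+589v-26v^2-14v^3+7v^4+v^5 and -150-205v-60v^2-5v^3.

5+6v+v^2

Repeated division with remainder:
  v^5+7v^4-14v^3-26v^2+589v+595 = (-(1/5)v^2+v-1)(-5v^3-60v^2-205v-150) + (89v^2+534v+445)
  -5v^3-60v^2-205v-150 = (-(5/89)v-30/89)(89v^2+534v+445) + (0)
Last nonzero remainder: 89v^2+534v+445. Dividing through by 89 gives the monic gcd v^2+6v+5.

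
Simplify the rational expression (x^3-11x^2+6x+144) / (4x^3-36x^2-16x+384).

By polynomial division,
  x^3-11x^2+6x+144 = (1/4)(4x^3-36x^2-16x+384) + (-2x^2+10x+48)
  4x^3-36x^2-16x+384 = (-2x+8)(-2x^2+10x+48) + (0)
Last nonzero remainder: -2x^2+10x+48. Dividing through by -2 gives the monic gcd x^2-5x-24.
Cancel x^2-5x-24 from numerator and denominator to get the reduced form.

(x-6)/(4x-16)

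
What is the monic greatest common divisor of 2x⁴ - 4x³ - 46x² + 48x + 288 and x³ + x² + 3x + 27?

x + 3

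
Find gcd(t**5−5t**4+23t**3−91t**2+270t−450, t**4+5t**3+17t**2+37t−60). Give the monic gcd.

t**2+2t+15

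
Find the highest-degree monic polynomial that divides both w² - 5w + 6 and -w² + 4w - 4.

w - 2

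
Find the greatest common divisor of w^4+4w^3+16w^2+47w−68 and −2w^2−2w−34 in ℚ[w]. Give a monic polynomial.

By polynomial division,
  w^4+4w^3+16w^2+47w−68 = (−(1/2)w^2−(3/2)w+2)(−2w^2−2w−34) + (0)
Last nonzero remainder: −2w^2−2w−34. Dividing through by −2 gives the monic gcd w^2+w+17.

w^2+w+17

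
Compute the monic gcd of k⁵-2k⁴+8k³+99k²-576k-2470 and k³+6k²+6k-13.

k²+7k+13

By polynomial division,
  k⁵-2k⁴+8k³+99k²-576k-2470 = (k²-8k+50)(k³+6k²+6k-13) + (-140k²-980k-1820)
  k³+6k²+6k-13 = (-(1/140)k+1/140)(-140k²-980k-1820) + (0)
Last nonzero remainder: -140k²-980k-1820. Dividing through by -140 gives the monic gcd k²+7k+13.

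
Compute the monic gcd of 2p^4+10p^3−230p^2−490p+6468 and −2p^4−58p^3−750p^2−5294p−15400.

By polynomial division,
  2p^4+10p^3−230p^2−490p+6468 = (−1)(−2p^4−58p^3−750p^2−5294p−15400) + (−48p^3−980p^2−5784p−8932)
  −2p^4−58p^3−750p^2−5294p−15400 = ((1/24)p+103/288)(−48p^3−980p^2−5784p−8932) + (−(11413/72)p^2−(11413/4)p−878801/72)
  −48p^3−980p^2−5784p−8932 = ((3456/11413)p+8352/11413)(−(11413/72)p^2−(11413/4)p−878801/72) + (0)
Last nonzero remainder: −(11413/72)p^2−(11413/4)p−878801/72. Dividing through by −11413/72 gives the monic gcd p^2+18p+77.

p^2+18p+77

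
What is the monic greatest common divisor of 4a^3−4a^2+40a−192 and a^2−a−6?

a−3

Repeated division with remainder:
  4a^3−4a^2+40a−192 = (4a)(a^2−a−6) + (64a−192)
  a^2−a−6 = ((1/64)a+1/32)(64a−192) + (0)
Last nonzero remainder: 64a−192. Dividing through by 64 gives the monic gcd a−3.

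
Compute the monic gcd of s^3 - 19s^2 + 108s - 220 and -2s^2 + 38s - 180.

Repeated division with remainder:
  s^3 - 19s^2 + 108s - 220 = (-(1/2)s)(-2s^2 + 38s - 180) + (18s - 220)
  -2s^2 + 38s - 180 = (-(1/9)s + 61/81)(18s - 220) + (-1160/81)
  18s - 220 = (-(729/580)s + 891/58)(-1160/81) + (0)
The last nonzero remainder is the constant -1160/81, so the polynomials are coprime and gcd = 1.

1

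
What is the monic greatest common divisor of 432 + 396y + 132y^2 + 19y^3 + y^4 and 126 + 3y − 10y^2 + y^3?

3 + y

By polynomial division,
  y^4 + 19y^3 + 132y^2 + 396y + 432 = (y + 29)(y^3 − 10y^2 + 3y + 126) + (419y^2 + 183y − 3222)
  y^3 − 10y^2 + 3y + 126 = ((1/419)y − 4373/175561)(419y^2 + 183y − 3222) + ((2676960/175561)y + 8030880/175561)
  419y^2 + 183y − 3222 = ((73560059/2676960)y − 31425419/446160)((2676960/175561)y + 8030880/175561) + (0)
Last nonzero remainder: (2676960/175561)y + 8030880/175561. Dividing through by 2676960/175561 gives the monic gcd y + 3.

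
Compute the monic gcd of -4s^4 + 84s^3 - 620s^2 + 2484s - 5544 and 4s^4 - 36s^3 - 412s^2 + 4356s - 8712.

By polynomial division,
  -4s^4 + 84s^3 - 620s^2 + 2484s - 5544 = (-1)(4s^4 - 36s^3 - 412s^2 + 4356s - 8712) + (48s^3 - 1032s^2 + 6840s - 14256)
  4s^4 - 36s^3 - 412s^2 + 4356s - 8712 = ((1/12)s + 25/24)(48s^3 - 1032s^2 + 6840s - 14256) + (93s^2 - 1581s + 6138)
  48s^3 - 1032s^2 + 6840s - 14256 = ((16/31)s - 72/31)(93s^2 - 1581s + 6138) + (0)
Last nonzero remainder: 93s^2 - 1581s + 6138. Dividing through by 93 gives the monic gcd s^2 - 17s + 66.

s^2 - 17s + 66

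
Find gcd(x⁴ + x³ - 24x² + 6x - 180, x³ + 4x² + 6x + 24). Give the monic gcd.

x² + 6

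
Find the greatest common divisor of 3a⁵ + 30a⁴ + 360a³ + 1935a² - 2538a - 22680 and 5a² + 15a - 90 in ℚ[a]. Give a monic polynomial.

a² + 3a - 18

By polynomial division,
  3a⁵ + 30a⁴ + 360a³ + 1935a² - 2538a - 22680 = ((3/5)a³ + (21/5)a² + (351/5)a + 252)(5a² + 15a - 90) + (0)
Last nonzero remainder: 5a² + 15a - 90. Dividing through by 5 gives the monic gcd a² + 3a - 18.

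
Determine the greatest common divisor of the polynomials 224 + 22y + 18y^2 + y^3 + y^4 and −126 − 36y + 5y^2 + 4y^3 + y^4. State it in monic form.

Repeated division with remainder:
  y^4 + y^3 + 18y^2 + 22y + 224 = (y^4 + 4y^3 + 5y^2 − 36y − 126) + (−3y^3 + 13y^2 + 58y + 350)
  y^4 + 4y^3 + 5y^2 − 36y − 126 = (−(1/3)y − 25/9)(−3y^3 + 13y^2 + 58y + 350) + ((544/9)y^2 + (2176/9)y + 7616/9)
  −3y^3 + 13y^2 + 58y + 350 = (−(27/544)y + 225/544)((544/9)y^2 + (2176/9)y + 7616/9) + (0)
Last nonzero remainder: (544/9)y^2 + (2176/9)y + 7616/9. Dividing through by 544/9 gives the monic gcd y^2 + 4y + 14.

14 + 4y + y^2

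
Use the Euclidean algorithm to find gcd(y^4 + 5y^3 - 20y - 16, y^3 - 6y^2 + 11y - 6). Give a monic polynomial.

Euclidean algorithm in ℚ[y]:
  y^4 + 5y^3 - 20y - 16 = (y + 11)(y^3 - 6y^2 + 11y - 6) + (55y^2 - 135y + 50)
  y^3 - 6y^2 + 11y - 6 = ((1/55)y - 39/605)(55y^2 - 135y + 50) + ((168/121)y - 336/121)
  55y^2 - 135y + 50 = ((6655/168)y - 3025/168)((168/121)y - 336/121) + (0)
Last nonzero remainder: (168/121)y - 336/121. Dividing through by 168/121 gives the monic gcd y - 2.

y - 2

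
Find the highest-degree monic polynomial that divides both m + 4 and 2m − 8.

Repeated division with remainder:
  m + 4 = (1/2)(2m − 8) + (8)
  2m − 8 = ((1/4)m − 1)(8) + (0)
The last nonzero remainder is the constant 8, so the polynomials are coprime and gcd = 1.

1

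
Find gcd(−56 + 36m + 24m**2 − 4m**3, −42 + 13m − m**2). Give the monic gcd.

Repeated division with remainder:
  −4m**3 + 24m**2 + 36m − 56 = (4m + 28)(−m**2 + 13m − 42) + (−160m + 1120)
  −m**2 + 13m − 42 = ((1/160)m − 3/80)(−160m + 1120) + (0)
Last nonzero remainder: −160m + 1120. Dividing through by −160 gives the monic gcd m − 7.

−7 + m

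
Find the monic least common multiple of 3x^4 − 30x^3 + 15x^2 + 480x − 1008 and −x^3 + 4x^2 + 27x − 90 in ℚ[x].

x^6 − 11x^5 − 15x^4 + 455x^3 − 646x^2 − 4464x + 10080

Repeated division with remainder:
  3x^4 − 30x^3 + 15x^2 + 480x − 1008 = (−3x + 18)(−x^3 + 4x^2 + 27x − 90) + (24x^2 − 276x + 612)
  −x^3 + 4x^2 + 27x − 90 = (−(1/24)x − 5/16)(24x^2 − 276x + 612) + (−(135/4)x + 405/4)
  24x^2 − 276x + 612 = (−(32/45)x + 272/45)(−(135/4)x + 405/4) + (0)
Last nonzero remainder: −(135/4)x + 405/4. Dividing through by −135/4 gives the monic gcd x − 3.
Then lcm(f, g) = f·g / gcd(f, g); expanding and making the result monic gives the answer.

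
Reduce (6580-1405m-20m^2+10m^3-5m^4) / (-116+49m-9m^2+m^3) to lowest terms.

Euclidean algorithm in ℚ[m]:
  -5m^4+10m^3-20m^2-1405m+6580 = (-5m-35)(m^3-9m^2+49m-116) + (-90m^2-270m+2520)
  m^3-9m^2+49m-116 = (-(1/90)m+2/15)(-90m^2-270m+2520) + (113m-452)
  -90m^2-270m+2520 = (-(90/113)m-630/113)(113m-452) + (0)
Last nonzero remainder: 113m-452. Dividing through by 113 gives the monic gcd m-4.
Cancel m-4 from numerator and denominator to get the reduced form.

(-1645-60m-10m^2-5m^3)/(29-5m+m^2)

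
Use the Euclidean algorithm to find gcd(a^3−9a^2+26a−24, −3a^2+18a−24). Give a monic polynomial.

a^2−6a+8

Apply the Euclidean algorithm:
  a^3−9a^2+26a−24 = (−(1/3)a+1)(−3a^2+18a−24) + (0)
Last nonzero remainder: −3a^2+18a−24. Dividing through by −3 gives the monic gcd a^2−6a+8.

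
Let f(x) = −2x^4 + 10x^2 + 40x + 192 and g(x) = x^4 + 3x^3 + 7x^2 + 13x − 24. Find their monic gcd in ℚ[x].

Repeated division with remainder:
  −2x^4 + 10x^2 + 40x + 192 = (−2)(x^4 + 3x^3 + 7x^2 + 13x − 24) + (6x^3 + 24x^2 + 66x + 144)
  x^4 + 3x^3 + 7x^2 + 13x − 24 = ((1/6)x − 1/6)(6x^3 + 24x^2 + 66x + 144) + (0)
Last nonzero remainder: 6x^3 + 24x^2 + 66x + 144. Dividing through by 6 gives the monic gcd x^3 + 4x^2 + 11x + 24.

x^3 + 4x^2 + 11x + 24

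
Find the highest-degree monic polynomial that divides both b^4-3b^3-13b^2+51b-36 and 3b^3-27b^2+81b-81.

Euclidean algorithm in ℚ[b]:
  b^4-3b^3-13b^2+51b-36 = ((1/3)b+2)(3b^3-27b^2+81b-81) + (14b^2-84b+126)
  3b^3-27b^2+81b-81 = ((3/14)b-9/14)(14b^2-84b+126) + (0)
Last nonzero remainder: 14b^2-84b+126. Dividing through by 14 gives the monic gcd b^2-6b+9.

b^2-6b+9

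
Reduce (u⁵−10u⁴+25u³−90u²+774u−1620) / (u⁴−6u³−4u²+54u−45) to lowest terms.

Euclidean algorithm in ℚ[u]:
  u⁵−10u⁴+25u³−90u²+774u−1620 = (u−4)(u⁴−6u³−4u²+54u−45) + (5u³−160u²+1035u−1800)
  u⁴−6u³−4u²+54u−45 = ((1/5)u+26/5)(5u³−160u²+1035u−1800) + (621u²−4968u+9315)
  5u³−160u²+1035u−1800 = ((5/621)u−40/207)(621u²−4968u+9315) + (0)
Last nonzero remainder: 621u²−4968u+9315. Dividing through by 621 gives the monic gcd u²−8u+15.
Cancel u²−8u+15 from numerator and denominator to get the reduced form.

(u³−2u²−6u−108)/(u²+2u−3)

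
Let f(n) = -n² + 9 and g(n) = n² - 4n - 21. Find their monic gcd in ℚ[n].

n + 3

Euclidean algorithm in ℚ[n]:
  -n² + 9 = (-1)(n² - 4n - 21) + (-4n - 12)
  n² - 4n - 21 = (-(1/4)n + 7/4)(-4n - 12) + (0)
Last nonzero remainder: -4n - 12. Dividing through by -4 gives the monic gcd n + 3.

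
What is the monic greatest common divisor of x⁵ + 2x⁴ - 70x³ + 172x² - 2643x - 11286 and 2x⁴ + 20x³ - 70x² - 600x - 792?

x² + 14x + 33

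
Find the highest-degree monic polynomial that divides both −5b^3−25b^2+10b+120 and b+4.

Repeated division with remainder:
  −5b^3−25b^2+10b+120 = (−5b^2−5b+30)(b+4) + (0)
The last nonzero remainder b+4 is already monic.

b+4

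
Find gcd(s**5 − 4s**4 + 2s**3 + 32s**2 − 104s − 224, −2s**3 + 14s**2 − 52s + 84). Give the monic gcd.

Apply the Euclidean algorithm:
  s**5 − 4s**4 + 2s**3 + 32s**2 − 104s − 224 = (−(1/2)s**2 − (3/2)s + 3/2)(−2s**3 + 14s**2 − 52s + 84) + (−25s**2 + 100s − 350)
  −2s**3 + 14s**2 − 52s + 84 = ((2/25)s − 6/25)(−25s**2 + 100s − 350) + (0)
Last nonzero remainder: −25s**2 + 100s − 350. Dividing through by −25 gives the monic gcd s**2 − 4s + 14.

s**2 − 4s + 14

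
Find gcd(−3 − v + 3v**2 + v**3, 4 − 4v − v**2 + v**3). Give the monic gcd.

Euclidean algorithm in ℚ[v]:
  v**3 + 3v**2 − v − 3 = (v**3 − v**2 − 4v + 4) + (4v**2 + 3v − 7)
  v**3 − v**2 − 4v + 4 = ((1/4)v − 7/16)(4v**2 + 3v − 7) + (−(15/16)v + 15/16)
  4v**2 + 3v − 7 = (−(64/15)v − 112/15)(−(15/16)v + 15/16) + (0)
Last nonzero remainder: −(15/16)v + 15/16. Dividing through by −15/16 gives the monic gcd v − 1.

−1 + v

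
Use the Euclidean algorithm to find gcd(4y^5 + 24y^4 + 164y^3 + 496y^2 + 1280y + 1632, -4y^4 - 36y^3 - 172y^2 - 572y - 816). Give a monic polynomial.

y^2 + 2y + 17

Repeated division with remainder:
  4y^5 + 24y^4 + 164y^3 + 496y^2 + 1280y + 1632 = (-y + 3)(-4y^4 - 36y^3 - 172y^2 - 572y - 816) + (100y^3 + 440y^2 + 2180y + 4080)
  -4y^4 - 36y^3 - 172y^2 - 572y - 816 = (-(1/25)y - 23/125)(100y^3 + 440y^2 + 2180y + 4080) + (-(96/25)y^2 - (192/25)y - 1632/25)
  100y^3 + 440y^2 + 2180y + 4080 = (-(625/24)y - 125/2)(-(96/25)y^2 - (192/25)y - 1632/25) + (0)
Last nonzero remainder: -(96/25)y^2 - (192/25)y - 1632/25. Dividing through by -96/25 gives the monic gcd y^2 + 2y + 17.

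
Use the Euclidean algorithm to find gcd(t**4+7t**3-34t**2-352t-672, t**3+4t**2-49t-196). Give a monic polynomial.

t**2-3t-28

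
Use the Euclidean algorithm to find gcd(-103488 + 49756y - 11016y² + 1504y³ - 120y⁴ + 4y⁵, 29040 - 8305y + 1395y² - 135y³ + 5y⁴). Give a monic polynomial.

-528 + 103y - 16y² + y³

By polynomial division,
  4y⁵ - 120y⁴ + 1504y³ - 11016y² + 49756y - 103488 = ((4/5)y - 12/5)(5y⁴ - 135y³ + 1395y² - 8305y + 29040) + (64y³ - 1024y² + 6592y - 33792)
  5y⁴ - 135y³ + 1395y² - 8305y + 29040 = ((5/64)y - 55/64)(64y³ - 1024y² + 6592y - 33792) + (0)
Last nonzero remainder: 64y³ - 1024y² + 6592y - 33792. Dividing through by 64 gives the monic gcd y³ - 16y² + 103y - 528.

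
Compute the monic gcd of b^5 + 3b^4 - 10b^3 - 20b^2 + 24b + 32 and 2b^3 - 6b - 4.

b^2 - b - 2

Apply the Euclidean algorithm:
  b^5 + 3b^4 - 10b^3 - 20b^2 + 24b + 32 = ((1/2)b^2 + (3/2)b - 7/2)(2b^3 - 6b - 4) + (-9b^2 + 9b + 18)
  2b^3 - 6b - 4 = (-(2/9)b - 2/9)(-9b^2 + 9b + 18) + (0)
Last nonzero remainder: -9b^2 + 9b + 18. Dividing through by -9 gives the monic gcd b^2 - b - 2.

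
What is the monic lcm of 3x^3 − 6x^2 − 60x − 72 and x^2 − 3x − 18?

x^4 + x^3 − 26x^2 − 84x − 72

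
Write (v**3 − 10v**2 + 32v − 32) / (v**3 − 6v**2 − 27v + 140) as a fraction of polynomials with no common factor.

(v**2 − 6v + 8)/(v**2 − 2v − 35)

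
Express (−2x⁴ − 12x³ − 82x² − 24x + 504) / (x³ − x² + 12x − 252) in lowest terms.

(−2x² − 2x + 12)/(x − 6)

Euclidean algorithm in ℚ[x]:
  −2x⁴ − 12x³ − 82x² − 24x + 504 = (−2x − 14)(x³ − x² + 12x − 252) + (−72x² − 360x − 3024)
  x³ − x² + 12x − 252 = (−(1/72)x + 1/12)(−72x² − 360x − 3024) + (0)
Last nonzero remainder: −72x² − 360x − 3024. Dividing through by −72 gives the monic gcd x² + 5x + 42.
Cancel x² + 5x + 42 from numerator and denominator to get the reduced form.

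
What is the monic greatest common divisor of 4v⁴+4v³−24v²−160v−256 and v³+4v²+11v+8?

v²+3v+8

Repeated division with remainder:
  4v⁴+4v³−24v²−160v−256 = (4v−12)(v³+4v²+11v+8) + (−20v²−60v−160)
  v³+4v²+11v+8 = (−(1/20)v−1/20)(−20v²−60v−160) + (0)
Last nonzero remainder: −20v²−60v−160. Dividing through by −20 gives the monic gcd v²+3v+8.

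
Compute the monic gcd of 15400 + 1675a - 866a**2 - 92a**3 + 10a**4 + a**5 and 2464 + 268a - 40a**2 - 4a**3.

Repeated division with remainder:
  a**5 + 10a**4 - 92a**3 - 866a**2 + 1675a + 15400 = (-(1/4)a**2 + 25/4)(-4a**3 - 40a**2 + 268a + 2464) + (0)
Last nonzero remainder: -4a**3 - 40a**2 + 268a + 2464. Dividing through by -4 gives the monic gcd a**3 + 10a**2 - 67a - 616.

-616 - 67a + 10a**2 + a**3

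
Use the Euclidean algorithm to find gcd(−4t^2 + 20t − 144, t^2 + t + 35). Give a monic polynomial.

1

Apply the Euclidean algorithm:
  −4t^2 + 20t − 144 = (−4)(t^2 + t + 35) + (24t − 4)
  t^2 + t + 35 = ((1/24)t + 7/144)(24t − 4) + (1267/36)
  24t − 4 = ((864/1267)t − 144/1267)(1267/36) + (0)
The last nonzero remainder is the constant 1267/36, so the polynomials are coprime and gcd = 1.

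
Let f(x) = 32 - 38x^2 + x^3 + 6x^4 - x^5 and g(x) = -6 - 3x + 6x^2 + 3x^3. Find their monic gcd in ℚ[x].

-2 - x + 2x^2 + x^3

By polynomial division,
  -x^5 + 6x^4 + x^3 - 38x^2 + 32 = (-(1/3)x^2 + (8/3)x - 16/3)(3x^3 + 6x^2 - 3x - 6) + (0)
Last nonzero remainder: 3x^3 + 6x^2 - 3x - 6. Dividing through by 3 gives the monic gcd x^3 + 2x^2 - x - 2.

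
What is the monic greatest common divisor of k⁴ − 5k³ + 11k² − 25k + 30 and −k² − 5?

By polynomial division,
  k⁴ − 5k³ + 11k² − 25k + 30 = (−k² + 5k − 6)(−k² − 5) + (0)
Last nonzero remainder: −k² − 5. Dividing through by −1 gives the monic gcd k² + 5.

k² + 5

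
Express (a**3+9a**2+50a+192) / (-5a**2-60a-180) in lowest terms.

(-a**2-3a-32)/(5a+30)

Repeated division with remainder:
  a**3+9a**2+50a+192 = (-(1/5)a+3/5)(-5a**2-60a-180) + (50a+300)
  -5a**2-60a-180 = (-(1/10)a-3/5)(50a+300) + (0)
Last nonzero remainder: 50a+300. Dividing through by 50 gives the monic gcd a+6.
Cancel a+6 from numerator and denominator to get the reduced form.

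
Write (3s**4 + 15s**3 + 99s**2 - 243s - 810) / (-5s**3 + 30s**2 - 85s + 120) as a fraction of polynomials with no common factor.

(-3s**3 - 24s**2 - 171s - 270)/(5s**2 - 15s + 40)

Repeated division with remainder:
  3s**4 + 15s**3 + 99s**2 - 243s - 810 = (-(3/5)s - 33/5)(-5s**3 + 30s**2 - 85s + 120) + (246s**2 - 732s - 18)
  -5s**3 + 30s**2 - 85s + 120 = (-(5/246)s + 310/5043)(246s**2 - 732s - 18) + (-(67860/1681)s + 203580/1681)
  246s**2 - 732s - 18 = (-(68921/11310)s - 1681/11310)(-(67860/1681)s + 203580/1681) + (0)
Last nonzero remainder: -(67860/1681)s + 203580/1681. Dividing through by -67860/1681 gives the monic gcd s - 3.
Cancel s - 3 from numerator and denominator to get the reduced form.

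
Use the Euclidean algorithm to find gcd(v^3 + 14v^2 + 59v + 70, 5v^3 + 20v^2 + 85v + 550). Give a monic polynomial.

v + 5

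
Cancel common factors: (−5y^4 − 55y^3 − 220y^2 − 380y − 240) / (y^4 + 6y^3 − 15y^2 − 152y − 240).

Apply the Euclidean algorithm:
  −5y^4 − 55y^3 − 220y^2 − 380y − 240 = (−5)(y^4 + 6y^3 − 15y^2 − 152y − 240) + (−25y^3 − 295y^2 − 1140y − 1440)
  y^4 + 6y^3 − 15y^2 − 152y − 240 = (−(1/25)y + 29/125)(−25y^3 − 295y^2 − 1140y − 1440) + ((196/25)y^2 + (1372/25)y + 2352/25)
  −25y^3 − 295y^2 − 1140y − 1440 = (−(625/196)y − 750/49)((196/25)y^2 + (1372/25)y + 2352/25) + (0)
Last nonzero remainder: (196/25)y^2 + (1372/25)y + 2352/25. Dividing through by 196/25 gives the monic gcd y^2 + 7y + 12.
Cancel y^2 + 7y + 12 from numerator and denominator to get the reduced form.

(−5y^2 − 20y − 20)/(y^2 − y − 20)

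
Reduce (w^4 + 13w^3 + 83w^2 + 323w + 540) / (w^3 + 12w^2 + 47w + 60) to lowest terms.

Euclidean algorithm in ℚ[w]:
  w^4 + 13w^3 + 83w^2 + 323w + 540 = (w + 1)(w^3 + 12w^2 + 47w + 60) + (24w^2 + 216w + 480)
  w^3 + 12w^2 + 47w + 60 = ((1/24)w + 1/8)(24w^2 + 216w + 480) + (0)
Last nonzero remainder: 24w^2 + 216w + 480. Dividing through by 24 gives the monic gcd w^2 + 9w + 20.
Cancel w^2 + 9w + 20 from numerator and denominator to get the reduced form.

(w^2 + 4w + 27)/(w + 3)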